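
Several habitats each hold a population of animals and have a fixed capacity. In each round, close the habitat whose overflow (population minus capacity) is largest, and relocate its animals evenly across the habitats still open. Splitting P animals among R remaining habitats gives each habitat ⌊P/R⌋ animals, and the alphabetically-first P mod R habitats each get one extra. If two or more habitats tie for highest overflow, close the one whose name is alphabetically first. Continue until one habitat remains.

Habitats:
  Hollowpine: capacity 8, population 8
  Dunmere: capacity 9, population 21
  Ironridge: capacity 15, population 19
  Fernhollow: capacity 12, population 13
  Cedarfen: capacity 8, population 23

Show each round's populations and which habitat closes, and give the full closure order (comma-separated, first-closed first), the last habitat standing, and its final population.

Round 1: Cedarfen=23 Dunmere=21 Fernhollow=13 Hollowpine=8 Ironridge=19 → close Cedarfen (overflow 15)
  23÷4 = 5 each, +1 to first 3
Round 2: Dunmere=27 Fernhollow=19 Hollowpine=14 Ironridge=24 → close Dunmere (overflow 18)
  27÷3 = 9 each, +1 to first 0
Round 3: Fernhollow=28 Hollowpine=23 Ironridge=33 → close Ironridge (overflow 18)
  33÷2 = 16 each, +1 to first 1
Round 4: Fernhollow=45 Hollowpine=39 → close Fernhollow (overflow 33)
  45÷1 = 45 each, +1 to first 0

Closure order: Cedarfen, Dunmere, Ironridge, Fernhollow
Last habitat: Hollowpine with 84 animals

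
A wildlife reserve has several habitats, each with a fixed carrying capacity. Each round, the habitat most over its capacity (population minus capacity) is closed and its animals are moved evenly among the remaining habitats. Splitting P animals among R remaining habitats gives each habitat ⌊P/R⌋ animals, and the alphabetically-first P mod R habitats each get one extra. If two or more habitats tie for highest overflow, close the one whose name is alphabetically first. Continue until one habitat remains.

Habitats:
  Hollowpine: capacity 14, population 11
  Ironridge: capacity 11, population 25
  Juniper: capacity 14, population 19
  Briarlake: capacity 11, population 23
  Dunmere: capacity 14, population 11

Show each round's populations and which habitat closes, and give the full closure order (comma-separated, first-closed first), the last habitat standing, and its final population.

Closure order: Ironridge, Briarlake, Juniper, Dunmere
Last habitat: Hollowpine with 89 animals

Round 1: Briarlake=23 Dunmere=11 Hollowpine=11 Ironridge=25 Juniper=19 → close Ironridge (overflow 14)
  25÷4 = 6 each, +1 to first 1
Round 2: Briarlake=30 Dunmere=17 Hollowpine=17 Juniper=25 → close Briarlake (overflow 19)
  30÷3 = 10 each, +1 to first 0
Round 3: Dunmere=27 Hollowpine=27 Juniper=35 → close Juniper (overflow 21)
  35÷2 = 17 each, +1 to first 1
Round 4: Dunmere=45 Hollowpine=44 → close Dunmere (overflow 31)
  45÷1 = 45 each, +1 to first 0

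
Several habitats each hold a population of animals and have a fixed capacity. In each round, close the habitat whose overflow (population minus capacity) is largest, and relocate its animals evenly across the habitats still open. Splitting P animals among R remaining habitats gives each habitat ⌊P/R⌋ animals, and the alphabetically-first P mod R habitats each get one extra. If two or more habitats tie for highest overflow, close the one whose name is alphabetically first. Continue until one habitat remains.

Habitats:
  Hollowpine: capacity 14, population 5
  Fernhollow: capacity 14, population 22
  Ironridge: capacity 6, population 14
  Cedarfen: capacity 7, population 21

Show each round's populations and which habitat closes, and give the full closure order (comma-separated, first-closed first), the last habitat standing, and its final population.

Closure order: Cedarfen, Fernhollow, Ironridge
Last habitat: Hollowpine with 62 animals

Round 1: Cedarfen=21 Fernhollow=22 Hollowpine=5 Ironridge=14 → close Cedarfen (overflow 14)
  21÷3 = 7 each, +1 to first 0
Round 2: Fernhollow=29 Hollowpine=12 Ironridge=21 → close Fernhollow (overflow 15)
  29÷2 = 14 each, +1 to first 1
Round 3: Hollowpine=27 Ironridge=35 → close Ironridge (overflow 29)
  35÷1 = 35 each, +1 to first 0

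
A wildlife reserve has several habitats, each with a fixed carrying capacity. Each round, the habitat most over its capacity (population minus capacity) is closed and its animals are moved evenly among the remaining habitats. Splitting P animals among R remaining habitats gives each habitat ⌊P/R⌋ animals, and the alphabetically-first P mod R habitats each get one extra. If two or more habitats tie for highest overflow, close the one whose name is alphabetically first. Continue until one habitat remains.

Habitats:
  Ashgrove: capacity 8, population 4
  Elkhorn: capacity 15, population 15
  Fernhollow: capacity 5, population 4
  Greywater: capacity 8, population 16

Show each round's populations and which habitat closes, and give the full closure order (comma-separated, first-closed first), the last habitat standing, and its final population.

Round 1: Ashgrove=4 Elkhorn=15 Fernhollow=4 Greywater=16 → close Greywater (overflow 8)
  16÷3 = 5 each, +1 to first 1
Round 2: Ashgrove=10 Elkhorn=20 Fernhollow=9 → close Elkhorn (overflow 5)
  20÷2 = 10 each, +1 to first 0
Round 3: Ashgrove=20 Fernhollow=19 → close Fernhollow (overflow 14)
  19÷1 = 19 each, +1 to first 0

Closure order: Greywater, Elkhorn, Fernhollow
Last habitat: Ashgrove with 39 animals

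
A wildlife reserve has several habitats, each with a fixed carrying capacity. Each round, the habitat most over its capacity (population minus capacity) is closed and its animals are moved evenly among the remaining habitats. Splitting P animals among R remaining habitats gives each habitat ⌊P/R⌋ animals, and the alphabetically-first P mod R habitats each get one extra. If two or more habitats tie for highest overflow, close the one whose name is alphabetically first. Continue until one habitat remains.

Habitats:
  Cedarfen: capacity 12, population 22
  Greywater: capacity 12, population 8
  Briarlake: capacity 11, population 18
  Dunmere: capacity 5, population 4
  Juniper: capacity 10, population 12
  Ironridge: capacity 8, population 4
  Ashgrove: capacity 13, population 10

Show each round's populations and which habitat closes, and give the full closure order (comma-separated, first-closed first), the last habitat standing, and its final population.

Closure order: Cedarfen, Briarlake, Juniper, Dunmere, Ashgrove, Greywater
Last habitat: Ironridge with 78 animals

Round 1: Ashgrove=10 Briarlake=18 Cedarfen=22 Dunmere=4 Greywater=8 Ironridge=4 Juniper=12 → close Cedarfen (overflow 10)
  22÷6 = 3 each, +1 to first 4
Round 2: Ashgrove=14 Briarlake=22 Dunmere=8 Greywater=12 Ironridge=7 Juniper=15 → close Briarlake (overflow 11)
  22÷5 = 4 each, +1 to first 2
Round 3: Ashgrove=19 Dunmere=13 Greywater=16 Ironridge=11 Juniper=19 → close Juniper (overflow 9)
  19÷4 = 4 each, +1 to first 3
Round 4: Ashgrove=24 Dunmere=18 Greywater=21 Ironridge=15 → close Dunmere (overflow 13)
  18÷3 = 6 each, +1 to first 0
Round 5: Ashgrove=30 Greywater=27 Ironridge=21 → close Ashgrove (overflow 17)
  30÷2 = 15 each, +1 to first 0
Round 6: Greywater=42 Ironridge=36 → close Greywater (overflow 30)
  42÷1 = 42 each, +1 to first 0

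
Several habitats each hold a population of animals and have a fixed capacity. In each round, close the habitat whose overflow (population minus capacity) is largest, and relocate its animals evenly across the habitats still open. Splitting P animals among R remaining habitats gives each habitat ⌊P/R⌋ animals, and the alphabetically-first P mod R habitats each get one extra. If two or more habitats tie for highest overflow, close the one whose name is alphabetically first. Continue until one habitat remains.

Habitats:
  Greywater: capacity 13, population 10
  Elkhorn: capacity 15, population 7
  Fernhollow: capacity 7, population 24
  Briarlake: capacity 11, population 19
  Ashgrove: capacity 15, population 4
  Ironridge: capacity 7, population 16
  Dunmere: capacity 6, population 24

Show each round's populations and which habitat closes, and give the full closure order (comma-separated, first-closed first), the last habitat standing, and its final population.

Round 1: Ashgrove=4 Briarlake=19 Dunmere=24 Elkhorn=7 Fernhollow=24 Greywater=10 Ironridge=16 → close Dunmere (overflow 18)
  24÷6 = 4 each, +1 to first 0
Round 2: Ashgrove=8 Briarlake=23 Elkhorn=11 Fernhollow=28 Greywater=14 Ironridge=20 → close Fernhollow (overflow 21)
  28÷5 = 5 each, +1 to first 3
Round 3: Ashgrove=14 Briarlake=29 Elkhorn=17 Greywater=19 Ironridge=25 → close Briarlake (overflow 18)
  29÷4 = 7 each, +1 to first 1
Round 4: Ashgrove=22 Elkhorn=24 Greywater=26 Ironridge=32 → close Ironridge (overflow 25)
  32÷3 = 10 each, +1 to first 2
Round 5: Ashgrove=33 Elkhorn=35 Greywater=36 → close Greywater (overflow 23)
  36÷2 = 18 each, +1 to first 0
Round 6: Ashgrove=51 Elkhorn=53 → close Elkhorn (overflow 38)
  53÷1 = 53 each, +1 to first 0

Closure order: Dunmere, Fernhollow, Briarlake, Ironridge, Greywater, Elkhorn
Last habitat: Ashgrove with 104 animals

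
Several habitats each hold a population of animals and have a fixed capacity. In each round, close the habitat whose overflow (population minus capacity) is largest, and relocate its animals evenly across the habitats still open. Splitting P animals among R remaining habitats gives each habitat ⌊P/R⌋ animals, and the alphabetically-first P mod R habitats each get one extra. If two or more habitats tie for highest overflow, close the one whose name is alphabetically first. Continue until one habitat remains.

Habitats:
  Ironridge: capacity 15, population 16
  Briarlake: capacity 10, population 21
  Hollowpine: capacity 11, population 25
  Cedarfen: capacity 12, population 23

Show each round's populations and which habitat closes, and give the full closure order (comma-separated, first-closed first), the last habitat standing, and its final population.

Closure order: Hollowpine, Briarlake, Cedarfen
Last habitat: Ironridge with 85 animals

Round 1: Briarlake=21 Cedarfen=23 Hollowpine=25 Ironridge=16 → close Hollowpine (overflow 14)
  25÷3 = 8 each, +1 to first 1
Round 2: Briarlake=30 Cedarfen=31 Ironridge=24 → close Briarlake (overflow 20)
  30÷2 = 15 each, +1 to first 0
Round 3: Cedarfen=46 Ironridge=39 → close Cedarfen (overflow 34)
  46÷1 = 46 each, +1 to first 0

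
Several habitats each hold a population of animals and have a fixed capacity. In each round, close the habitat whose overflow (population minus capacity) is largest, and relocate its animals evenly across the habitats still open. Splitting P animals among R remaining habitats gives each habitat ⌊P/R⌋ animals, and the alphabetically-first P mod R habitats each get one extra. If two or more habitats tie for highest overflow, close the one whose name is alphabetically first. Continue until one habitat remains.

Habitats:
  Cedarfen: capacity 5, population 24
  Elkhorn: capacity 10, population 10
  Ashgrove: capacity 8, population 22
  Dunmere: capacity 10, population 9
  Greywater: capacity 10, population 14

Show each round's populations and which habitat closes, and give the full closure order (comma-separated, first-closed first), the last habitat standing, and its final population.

Closure order: Cedarfen, Ashgrove, Greywater, Dunmere
Last habitat: Elkhorn with 79 animals

Round 1: Ashgrove=22 Cedarfen=24 Dunmere=9 Elkhorn=10 Greywater=14 → close Cedarfen (overflow 19)
  24÷4 = 6 each, +1 to first 0
Round 2: Ashgrove=28 Dunmere=15 Elkhorn=16 Greywater=20 → close Ashgrove (overflow 20)
  28÷3 = 9 each, +1 to first 1
Round 3: Dunmere=25 Elkhorn=25 Greywater=29 → close Greywater (overflow 19)
  29÷2 = 14 each, +1 to first 1
Round 4: Dunmere=40 Elkhorn=39 → close Dunmere (overflow 30)
  40÷1 = 40 each, +1 to first 0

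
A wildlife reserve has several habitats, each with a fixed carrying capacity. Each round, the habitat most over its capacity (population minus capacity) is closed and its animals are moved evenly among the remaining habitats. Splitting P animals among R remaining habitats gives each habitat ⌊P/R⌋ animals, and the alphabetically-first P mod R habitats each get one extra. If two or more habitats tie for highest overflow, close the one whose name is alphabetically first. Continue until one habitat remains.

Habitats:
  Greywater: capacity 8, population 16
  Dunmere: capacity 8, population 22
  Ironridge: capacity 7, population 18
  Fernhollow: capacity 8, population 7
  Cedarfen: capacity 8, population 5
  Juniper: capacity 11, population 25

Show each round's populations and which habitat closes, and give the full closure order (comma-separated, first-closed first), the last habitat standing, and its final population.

Round 1: Cedarfen=5 Dunmere=22 Fernhollow=7 Greywater=16 Ironridge=18 Juniper=25 → close Dunmere (overflow 14)
  22÷5 = 4 each, +1 to first 2
Round 2: Cedarfen=10 Fernhollow=12 Greywater=20 Ironridge=22 Juniper=29 → close Juniper (overflow 18)
  29÷4 = 7 each, +1 to first 1
Round 3: Cedarfen=18 Fernhollow=19 Greywater=27 Ironridge=29 → close Ironridge (overflow 22)
  29÷3 = 9 each, +1 to first 2
Round 4: Cedarfen=28 Fernhollow=29 Greywater=36 → close Greywater (overflow 28)
  36÷2 = 18 each, +1 to first 0
Round 5: Cedarfen=46 Fernhollow=47 → close Fernhollow (overflow 39)
  47÷1 = 47 each, +1 to first 0

Closure order: Dunmere, Juniper, Ironridge, Greywater, Fernhollow
Last habitat: Cedarfen with 93 animals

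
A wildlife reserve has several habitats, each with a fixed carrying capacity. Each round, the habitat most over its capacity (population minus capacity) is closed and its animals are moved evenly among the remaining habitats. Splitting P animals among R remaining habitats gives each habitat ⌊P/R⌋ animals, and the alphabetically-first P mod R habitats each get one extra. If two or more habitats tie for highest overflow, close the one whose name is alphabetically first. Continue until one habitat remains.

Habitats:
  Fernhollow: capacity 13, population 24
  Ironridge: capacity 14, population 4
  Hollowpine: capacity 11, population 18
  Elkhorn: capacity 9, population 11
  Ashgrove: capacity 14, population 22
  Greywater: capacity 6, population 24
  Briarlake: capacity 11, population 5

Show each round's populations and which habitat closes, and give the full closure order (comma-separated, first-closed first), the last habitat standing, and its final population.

Round 1: Ashgrove=22 Briarlake=5 Elkhorn=11 Fernhollow=24 Greywater=24 Hollowpine=18 Ironridge=4 → close Greywater (overflow 18)
  24÷6 = 4 each, +1 to first 0
Round 2: Ashgrove=26 Briarlake=9 Elkhorn=15 Fernhollow=28 Hollowpine=22 Ironridge=8 → close Fernhollow (overflow 15)
  28÷5 = 5 each, +1 to first 3
Round 3: Ashgrove=32 Briarlake=15 Elkhorn=21 Hollowpine=27 Ironridge=13 → close Ashgrove (overflow 18)
  32÷4 = 8 each, +1 to first 0
Round 4: Briarlake=23 Elkhorn=29 Hollowpine=35 Ironridge=21 → close Hollowpine (overflow 24)
  35÷3 = 11 each, +1 to first 2
Round 5: Briarlake=35 Elkhorn=41 Ironridge=32 → close Elkhorn (overflow 32)
  41÷2 = 20 each, +1 to first 1
Round 6: Briarlake=56 Ironridge=52 → close Briarlake (overflow 45)
  56÷1 = 56 each, +1 to first 0

Closure order: Greywater, Fernhollow, Ashgrove, Hollowpine, Elkhorn, Briarlake
Last habitat: Ironridge with 108 animals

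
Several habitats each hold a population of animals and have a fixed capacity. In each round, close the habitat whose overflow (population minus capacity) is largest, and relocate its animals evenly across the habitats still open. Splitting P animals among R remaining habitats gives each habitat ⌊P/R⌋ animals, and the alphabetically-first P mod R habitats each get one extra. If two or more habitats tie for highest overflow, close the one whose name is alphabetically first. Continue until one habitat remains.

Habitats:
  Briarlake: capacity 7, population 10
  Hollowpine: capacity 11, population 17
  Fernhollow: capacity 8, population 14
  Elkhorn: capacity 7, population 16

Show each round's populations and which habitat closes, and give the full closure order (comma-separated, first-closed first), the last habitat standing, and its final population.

Round 1: Briarlake=10 Elkhorn=16 Fernhollow=14 Hollowpine=17 → close Elkhorn (overflow 9)
  16÷3 = 5 each, +1 to first 1
Round 2: Briarlake=16 Fernhollow=19 Hollowpine=22 → close Fernhollow (overflow 11)
  19÷2 = 9 each, +1 to first 1
Round 3: Briarlake=26 Hollowpine=31 → close Hollowpine (overflow 20)
  31÷1 = 31 each, +1 to first 0

Closure order: Elkhorn, Fernhollow, Hollowpine
Last habitat: Briarlake with 57 animals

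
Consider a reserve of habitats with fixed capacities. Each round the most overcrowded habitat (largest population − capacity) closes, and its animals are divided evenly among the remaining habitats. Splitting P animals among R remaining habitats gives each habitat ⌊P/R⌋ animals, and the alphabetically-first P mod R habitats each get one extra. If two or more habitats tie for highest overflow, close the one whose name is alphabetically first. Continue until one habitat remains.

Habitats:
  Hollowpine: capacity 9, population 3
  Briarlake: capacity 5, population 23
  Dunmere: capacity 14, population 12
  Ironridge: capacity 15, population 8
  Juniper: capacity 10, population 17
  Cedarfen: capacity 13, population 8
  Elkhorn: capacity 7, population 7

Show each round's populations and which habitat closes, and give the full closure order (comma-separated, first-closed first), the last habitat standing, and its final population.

Round 1: Briarlake=23 Cedarfen=8 Dunmere=12 Elkhorn=7 Hollowpine=3 Ironridge=8 Juniper=17 → close Briarlake (overflow 18)
  23÷6 = 3 each, +1 to first 5
Round 2: Cedarfen=12 Dunmere=16 Elkhorn=11 Hollowpine=7 Ironridge=12 Juniper=20 → close Juniper (overflow 10)
  20÷5 = 4 each, +1 to first 0
Round 3: Cedarfen=16 Dunmere=20 Elkhorn=15 Hollowpine=11 Ironridge=16 → close Elkhorn (overflow 8)
  15÷4 = 3 each, +1 to first 3
Round 4: Cedarfen=20 Dunmere=24 Hollowpine=15 Ironridge=19 → close Dunmere (overflow 10)
  24÷3 = 8 each, +1 to first 0
Round 5: Cedarfen=28 Hollowpine=23 Ironridge=27 → close Cedarfen (overflow 15)
  28÷2 = 14 each, +1 to first 0
Round 6: Hollowpine=37 Ironridge=41 → close Hollowpine (overflow 28)
  37÷1 = 37 each, +1 to first 0

Closure order: Briarlake, Juniper, Elkhorn, Dunmere, Cedarfen, Hollowpine
Last habitat: Ironridge with 78 animals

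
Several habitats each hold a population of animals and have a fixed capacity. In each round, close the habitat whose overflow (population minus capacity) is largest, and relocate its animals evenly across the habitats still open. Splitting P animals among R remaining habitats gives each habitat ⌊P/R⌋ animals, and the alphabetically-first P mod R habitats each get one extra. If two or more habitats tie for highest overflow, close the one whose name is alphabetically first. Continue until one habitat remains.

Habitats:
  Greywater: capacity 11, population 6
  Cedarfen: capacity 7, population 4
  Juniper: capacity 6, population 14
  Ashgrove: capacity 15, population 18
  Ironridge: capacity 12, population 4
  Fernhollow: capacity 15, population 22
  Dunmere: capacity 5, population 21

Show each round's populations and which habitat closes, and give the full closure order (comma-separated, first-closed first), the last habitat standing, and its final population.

Round 1: Ashgrove=18 Cedarfen=4 Dunmere=21 Fernhollow=22 Greywater=6 Ironridge=4 Juniper=14 → close Dunmere (overflow 16)
  21÷6 = 3 each, +1 to first 3
Round 2: Ashgrove=22 Cedarfen=8 Fernhollow=26 Greywater=9 Ironridge=7 Juniper=17 → close Fernhollow (overflow 11)
  26÷5 = 5 each, +1 to first 1
Round 3: Ashgrove=28 Cedarfen=13 Greywater=14 Ironridge=12 Juniper=22 → close Juniper (overflow 16)
  22÷4 = 5 each, +1 to first 2
Round 4: Ashgrove=34 Cedarfen=19 Greywater=19 Ironridge=17 → close Ashgrove (overflow 19)
  34÷3 = 11 each, +1 to first 1
Round 5: Cedarfen=31 Greywater=30 Ironridge=28 → close Cedarfen (overflow 24)
  31÷2 = 15 each, +1 to first 1
Round 6: Greywater=46 Ironridge=43 → close Greywater (overflow 35)
  46÷1 = 46 each, +1 to first 0

Closure order: Dunmere, Fernhollow, Juniper, Ashgrove, Cedarfen, Greywater
Last habitat: Ironridge with 89 animals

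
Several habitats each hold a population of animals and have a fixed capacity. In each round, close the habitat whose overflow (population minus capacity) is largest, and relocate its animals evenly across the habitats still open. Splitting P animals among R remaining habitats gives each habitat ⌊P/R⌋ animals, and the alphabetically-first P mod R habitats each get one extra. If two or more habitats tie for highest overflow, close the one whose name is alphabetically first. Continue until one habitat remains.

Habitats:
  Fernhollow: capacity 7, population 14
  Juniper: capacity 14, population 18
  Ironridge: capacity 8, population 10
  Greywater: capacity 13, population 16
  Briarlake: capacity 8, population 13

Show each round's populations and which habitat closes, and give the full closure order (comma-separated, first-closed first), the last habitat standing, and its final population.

Closure order: Fernhollow, Briarlake, Greywater, Juniper
Last habitat: Ironridge with 71 animals

Round 1: Briarlake=13 Fernhollow=14 Greywater=16 Ironridge=10 Juniper=18 → close Fernhollow (overflow 7)
  14÷4 = 3 each, +1 to first 2
Round 2: Briarlake=17 Greywater=20 Ironridge=13 Juniper=21 → close Briarlake (overflow 9)
  17÷3 = 5 each, +1 to first 2
Round 3: Greywater=26 Ironridge=19 Juniper=26 → close Greywater (overflow 13)
  26÷2 = 13 each, +1 to first 0
Round 4: Ironridge=32 Juniper=39 → close Juniper (overflow 25)
  39÷1 = 39 each, +1 to first 0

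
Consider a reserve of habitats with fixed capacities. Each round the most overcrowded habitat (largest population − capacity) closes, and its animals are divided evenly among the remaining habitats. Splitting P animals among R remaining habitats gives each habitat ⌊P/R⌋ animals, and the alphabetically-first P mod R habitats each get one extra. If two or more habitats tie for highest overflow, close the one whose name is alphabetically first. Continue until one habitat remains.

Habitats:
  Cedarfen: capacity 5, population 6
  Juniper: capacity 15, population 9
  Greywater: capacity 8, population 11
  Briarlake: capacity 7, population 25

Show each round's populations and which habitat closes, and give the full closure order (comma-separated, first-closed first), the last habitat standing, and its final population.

Closure order: Briarlake, Greywater, Cedarfen
Last habitat: Juniper with 51 animals

Round 1: Briarlake=25 Cedarfen=6 Greywater=11 Juniper=9 → close Briarlake (overflow 18)
  25÷3 = 8 each, +1 to first 1
Round 2: Cedarfen=15 Greywater=19 Juniper=17 → close Greywater (overflow 11)
  19÷2 = 9 each, +1 to first 1
Round 3: Cedarfen=25 Juniper=26 → close Cedarfen (overflow 20)
  25÷1 = 25 each, +1 to first 0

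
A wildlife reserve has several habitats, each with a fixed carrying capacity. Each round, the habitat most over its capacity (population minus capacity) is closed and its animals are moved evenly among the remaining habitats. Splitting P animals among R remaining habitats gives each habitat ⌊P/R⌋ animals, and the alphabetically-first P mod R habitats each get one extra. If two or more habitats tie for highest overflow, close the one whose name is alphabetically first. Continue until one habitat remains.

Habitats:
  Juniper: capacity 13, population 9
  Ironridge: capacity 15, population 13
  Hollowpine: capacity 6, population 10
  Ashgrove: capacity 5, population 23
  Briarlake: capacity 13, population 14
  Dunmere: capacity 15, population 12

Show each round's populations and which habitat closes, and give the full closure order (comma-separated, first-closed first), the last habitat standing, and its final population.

Closure order: Ashgrove, Hollowpine, Briarlake, Dunmere, Ironridge
Last habitat: Juniper with 81 animals

Round 1: Ashgrove=23 Briarlake=14 Dunmere=12 Hollowpine=10 Ironridge=13 Juniper=9 → close Ashgrove (overflow 18)
  23÷5 = 4 each, +1 to first 3
Round 2: Briarlake=19 Dunmere=17 Hollowpine=15 Ironridge=17 Juniper=13 → close Hollowpine (overflow 9)
  15÷4 = 3 each, +1 to first 3
Round 3: Briarlake=23 Dunmere=21 Ironridge=21 Juniper=16 → close Briarlake (overflow 10)
  23÷3 = 7 each, +1 to first 2
Round 4: Dunmere=29 Ironridge=29 Juniper=23 → close Dunmere (overflow 14)
  29÷2 = 14 each, +1 to first 1
Round 5: Ironridge=44 Juniper=37 → close Ironridge (overflow 29)
  44÷1 = 44 each, +1 to first 0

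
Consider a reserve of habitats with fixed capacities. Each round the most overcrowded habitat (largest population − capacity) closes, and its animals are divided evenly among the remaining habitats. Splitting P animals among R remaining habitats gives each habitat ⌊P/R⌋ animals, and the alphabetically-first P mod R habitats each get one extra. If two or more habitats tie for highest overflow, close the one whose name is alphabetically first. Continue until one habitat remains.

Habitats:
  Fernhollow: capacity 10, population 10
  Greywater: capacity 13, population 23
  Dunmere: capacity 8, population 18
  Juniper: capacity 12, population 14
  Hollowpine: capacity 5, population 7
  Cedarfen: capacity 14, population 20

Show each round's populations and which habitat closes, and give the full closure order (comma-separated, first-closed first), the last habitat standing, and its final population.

Round 1: Cedarfen=20 Dunmere=18 Fernhollow=10 Greywater=23 Hollowpine=7 Juniper=14 → close Dunmere (overflow 10)
  18÷5 = 3 each, +1 to first 3
Round 2: Cedarfen=24 Fernhollow=14 Greywater=27 Hollowpine=10 Juniper=17 → close Greywater (overflow 14)
  27÷4 = 6 each, +1 to first 3
Round 3: Cedarfen=31 Fernhollow=21 Hollowpine=17 Juniper=23 → close Cedarfen (overflow 17)
  31÷3 = 10 each, +1 to first 1
Round 4: Fernhollow=32 Hollowpine=27 Juniper=33 → close Fernhollow (overflow 22)
  32÷2 = 16 each, +1 to first 0
Round 5: Hollowpine=43 Juniper=49 → close Hollowpine (overflow 38)
  43÷1 = 43 each, +1 to first 0

Closure order: Dunmere, Greywater, Cedarfen, Fernhollow, Hollowpine
Last habitat: Juniper with 92 animals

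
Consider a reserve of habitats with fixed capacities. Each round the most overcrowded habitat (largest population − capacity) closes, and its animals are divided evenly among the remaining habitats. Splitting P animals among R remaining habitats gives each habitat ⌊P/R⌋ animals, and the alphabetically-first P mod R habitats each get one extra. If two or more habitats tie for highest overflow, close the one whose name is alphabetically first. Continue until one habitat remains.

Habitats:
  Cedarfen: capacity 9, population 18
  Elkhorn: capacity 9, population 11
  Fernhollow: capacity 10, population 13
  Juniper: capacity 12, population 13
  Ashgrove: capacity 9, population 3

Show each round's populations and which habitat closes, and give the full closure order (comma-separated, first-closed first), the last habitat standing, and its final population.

Round 1: Ashgrove=3 Cedarfen=18 Elkhorn=11 Fernhollow=13 Juniper=13 → close Cedarfen (overflow 9)
  18÷4 = 4 each, +1 to first 2
Round 2: Ashgrove=8 Elkhorn=16 Fernhollow=17 Juniper=17 → close Elkhorn (overflow 7)
  16÷3 = 5 each, +1 to first 1
Round 3: Ashgrove=14 Fernhollow=22 Juniper=22 → close Fernhollow (overflow 12)
  22÷2 = 11 each, +1 to first 0
Round 4: Ashgrove=25 Juniper=33 → close Juniper (overflow 21)
  33÷1 = 33 each, +1 to first 0

Closure order: Cedarfen, Elkhorn, Fernhollow, Juniper
Last habitat: Ashgrove with 58 animals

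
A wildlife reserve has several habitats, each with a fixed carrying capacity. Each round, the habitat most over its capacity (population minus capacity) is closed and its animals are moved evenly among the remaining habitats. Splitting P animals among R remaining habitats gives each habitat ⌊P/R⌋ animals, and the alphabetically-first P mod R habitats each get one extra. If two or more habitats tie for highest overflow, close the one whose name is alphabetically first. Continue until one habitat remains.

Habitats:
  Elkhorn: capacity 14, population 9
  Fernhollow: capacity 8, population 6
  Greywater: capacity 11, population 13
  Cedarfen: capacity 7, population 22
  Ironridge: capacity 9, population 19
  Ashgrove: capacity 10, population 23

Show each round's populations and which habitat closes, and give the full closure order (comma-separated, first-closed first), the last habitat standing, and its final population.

Closure order: Cedarfen, Ashgrove, Ironridge, Greywater, Fernhollow
Last habitat: Elkhorn with 92 animals

Round 1: Ashgrove=23 Cedarfen=22 Elkhorn=9 Fernhollow=6 Greywater=13 Ironridge=19 → close Cedarfen (overflow 15)
  22÷5 = 4 each, +1 to first 2
Round 2: Ashgrove=28 Elkhorn=14 Fernhollow=10 Greywater=17 Ironridge=23 → close Ashgrove (overflow 18)
  28÷4 = 7 each, +1 to first 0
Round 3: Elkhorn=21 Fernhollow=17 Greywater=24 Ironridge=30 → close Ironridge (overflow 21)
  30÷3 = 10 each, +1 to first 0
Round 4: Elkhorn=31 Fernhollow=27 Greywater=34 → close Greywater (overflow 23)
  34÷2 = 17 each, +1 to first 0
Round 5: Elkhorn=48 Fernhollow=44 → close Fernhollow (overflow 36)
  44÷1 = 44 each, +1 to first 0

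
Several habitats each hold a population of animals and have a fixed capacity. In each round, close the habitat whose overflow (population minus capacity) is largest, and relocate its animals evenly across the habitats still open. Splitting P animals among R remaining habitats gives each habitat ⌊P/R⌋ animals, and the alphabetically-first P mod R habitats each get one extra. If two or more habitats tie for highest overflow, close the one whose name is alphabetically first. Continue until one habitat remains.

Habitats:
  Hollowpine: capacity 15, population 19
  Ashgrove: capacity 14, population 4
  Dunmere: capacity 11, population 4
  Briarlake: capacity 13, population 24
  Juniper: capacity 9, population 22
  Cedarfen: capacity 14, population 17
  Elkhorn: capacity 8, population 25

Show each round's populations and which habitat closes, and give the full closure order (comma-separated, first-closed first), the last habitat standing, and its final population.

Round 1: Ashgrove=4 Briarlake=24 Cedarfen=17 Dunmere=4 Elkhorn=25 Hollowpine=19 Juniper=22 → close Elkhorn (overflow 17)
  25÷6 = 4 each, +1 to first 1
Round 2: Ashgrove=9 Briarlake=28 Cedarfen=21 Dunmere=8 Hollowpine=23 Juniper=26 → close Juniper (overflow 17)
  26÷5 = 5 each, +1 to first 1
Round 3: Ashgrove=15 Briarlake=33 Cedarfen=26 Dunmere=13 Hollowpine=28 → close Briarlake (overflow 20)
  33÷4 = 8 each, +1 to first 1
Round 4: Ashgrove=24 Cedarfen=34 Dunmere=21 Hollowpine=36 → close Hollowpine (overflow 21)
  36÷3 = 12 each, +1 to first 0
Round 5: Ashgrove=36 Cedarfen=46 Dunmere=33 → close Cedarfen (overflow 32)
  46÷2 = 23 each, +1 to first 0
Round 6: Ashgrove=59 Dunmere=56 → close Ashgrove (overflow 45)
  59÷1 = 59 each, +1 to first 0

Closure order: Elkhorn, Juniper, Briarlake, Hollowpine, Cedarfen, Ashgrove
Last habitat: Dunmere with 115 animals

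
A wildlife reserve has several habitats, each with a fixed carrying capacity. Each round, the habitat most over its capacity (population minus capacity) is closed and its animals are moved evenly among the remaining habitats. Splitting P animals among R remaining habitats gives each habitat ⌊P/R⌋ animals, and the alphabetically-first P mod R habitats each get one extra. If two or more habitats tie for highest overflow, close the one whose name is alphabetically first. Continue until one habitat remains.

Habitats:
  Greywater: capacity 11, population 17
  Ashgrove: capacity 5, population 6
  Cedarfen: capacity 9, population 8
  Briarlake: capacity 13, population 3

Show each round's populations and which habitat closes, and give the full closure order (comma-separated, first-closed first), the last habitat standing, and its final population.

Round 1: Ashgrove=6 Briarlake=3 Cedarfen=8 Greywater=17 → close Greywater (overflow 6)
  17÷3 = 5 each, +1 to first 2
Round 2: Ashgrove=12 Briarlake=9 Cedarfen=13 → close Ashgrove (overflow 7)
  12÷2 = 6 each, +1 to first 0
Round 3: Briarlake=15 Cedarfen=19 → close Cedarfen (overflow 10)
  19÷1 = 19 each, +1 to first 0

Closure order: Greywater, Ashgrove, Cedarfen
Last habitat: Briarlake with 34 animals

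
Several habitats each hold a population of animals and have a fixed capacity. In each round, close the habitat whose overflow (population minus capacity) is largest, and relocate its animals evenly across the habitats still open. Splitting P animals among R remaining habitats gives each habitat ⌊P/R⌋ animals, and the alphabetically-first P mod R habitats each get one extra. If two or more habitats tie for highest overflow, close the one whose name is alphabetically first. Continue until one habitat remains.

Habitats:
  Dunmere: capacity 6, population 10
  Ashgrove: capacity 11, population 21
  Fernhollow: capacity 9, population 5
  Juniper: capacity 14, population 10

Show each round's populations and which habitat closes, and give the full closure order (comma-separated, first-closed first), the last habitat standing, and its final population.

Closure order: Ashgrove, Dunmere, Fernhollow
Last habitat: Juniper with 46 animals

Round 1: Ashgrove=21 Dunmere=10 Fernhollow=5 Juniper=10 → close Ashgrove (overflow 10)
  21÷3 = 7 each, +1 to first 0
Round 2: Dunmere=17 Fernhollow=12 Juniper=17 → close Dunmere (overflow 11)
  17÷2 = 8 each, +1 to first 1
Round 3: Fernhollow=21 Juniper=25 → close Fernhollow (overflow 12)
  21÷1 = 21 each, +1 to first 0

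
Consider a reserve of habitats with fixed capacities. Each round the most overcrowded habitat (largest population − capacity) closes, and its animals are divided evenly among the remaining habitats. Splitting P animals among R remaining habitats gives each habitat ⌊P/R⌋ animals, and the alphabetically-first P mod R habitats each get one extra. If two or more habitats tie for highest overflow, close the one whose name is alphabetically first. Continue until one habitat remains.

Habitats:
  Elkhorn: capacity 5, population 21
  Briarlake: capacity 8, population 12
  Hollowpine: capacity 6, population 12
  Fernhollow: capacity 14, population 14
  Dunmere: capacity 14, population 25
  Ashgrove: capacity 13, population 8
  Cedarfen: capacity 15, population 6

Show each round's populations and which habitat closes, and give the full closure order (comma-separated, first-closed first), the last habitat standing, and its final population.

Round 1: Ashgrove=8 Briarlake=12 Cedarfen=6 Dunmere=25 Elkhorn=21 Fernhollow=14 Hollowpine=12 → close Elkhorn (overflow 16)
  21÷6 = 3 each, +1 to first 3
Round 2: Ashgrove=12 Briarlake=16 Cedarfen=10 Dunmere=28 Fernhollow=17 Hollowpine=15 → close Dunmere (overflow 14)
  28÷5 = 5 each, +1 to first 3
Round 3: Ashgrove=18 Briarlake=22 Cedarfen=16 Fernhollow=22 Hollowpine=20 → close Briarlake (overflow 14)
  22÷4 = 5 each, +1 to first 2
Round 4: Ashgrove=24 Cedarfen=22 Fernhollow=27 Hollowpine=25 → close Hollowpine (overflow 19)
  25÷3 = 8 each, +1 to first 1
Round 5: Ashgrove=33 Cedarfen=30 Fernhollow=35 → close Fernhollow (overflow 21)
  35÷2 = 17 each, +1 to first 1
Round 6: Ashgrove=51 Cedarfen=47 → close Ashgrove (overflow 38)
  51÷1 = 51 each, +1 to first 0

Closure order: Elkhorn, Dunmere, Briarlake, Hollowpine, Fernhollow, Ashgrove
Last habitat: Cedarfen with 98 animals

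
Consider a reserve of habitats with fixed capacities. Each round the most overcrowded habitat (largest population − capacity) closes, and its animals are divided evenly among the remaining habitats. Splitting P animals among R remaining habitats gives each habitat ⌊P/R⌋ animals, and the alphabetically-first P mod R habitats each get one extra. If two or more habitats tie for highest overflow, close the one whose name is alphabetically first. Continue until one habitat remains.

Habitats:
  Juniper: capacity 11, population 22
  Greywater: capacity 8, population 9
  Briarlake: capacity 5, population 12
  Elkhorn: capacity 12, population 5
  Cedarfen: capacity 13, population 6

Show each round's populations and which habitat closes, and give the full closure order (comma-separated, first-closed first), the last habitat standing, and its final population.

Round 1: Briarlake=12 Cedarfen=6 Elkhorn=5 Greywater=9 Juniper=22 → close Juniper (overflow 11)
  22÷4 = 5 each, +1 to first 2
Round 2: Briarlake=18 Cedarfen=12 Elkhorn=10 Greywater=14 → close Briarlake (overflow 13)
  18÷3 = 6 each, +1 to first 0
Round 3: Cedarfen=18 Elkhorn=16 Greywater=20 → close Greywater (overflow 12)
  20÷2 = 10 each, +1 to first 0
Round 4: Cedarfen=28 Elkhorn=26 → close Cedarfen (overflow 15)
  28÷1 = 28 each, +1 to first 0

Closure order: Juniper, Briarlake, Greywater, Cedarfen
Last habitat: Elkhorn with 54 animals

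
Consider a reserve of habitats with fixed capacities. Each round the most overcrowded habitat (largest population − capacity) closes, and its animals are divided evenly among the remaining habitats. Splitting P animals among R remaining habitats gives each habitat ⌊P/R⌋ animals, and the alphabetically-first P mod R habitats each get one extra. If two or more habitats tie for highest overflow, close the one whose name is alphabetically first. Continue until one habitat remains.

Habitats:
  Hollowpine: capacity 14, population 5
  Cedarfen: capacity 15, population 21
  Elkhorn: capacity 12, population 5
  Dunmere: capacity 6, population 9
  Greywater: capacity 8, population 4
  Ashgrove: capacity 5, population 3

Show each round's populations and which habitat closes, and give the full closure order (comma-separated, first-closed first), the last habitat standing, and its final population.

Round 1: Ashgrove=3 Cedarfen=21 Dunmere=9 Elkhorn=5 Greywater=4 Hollowpine=5 → close Cedarfen (overflow 6)
  21÷5 = 4 each, +1 to first 1
Round 2: Ashgrove=8 Dunmere=13 Elkhorn=9 Greywater=8 Hollowpine=9 → close Dunmere (overflow 7)
  13÷4 = 3 each, +1 to first 1
Round 3: Ashgrove=12 Elkhorn=12 Greywater=11 Hollowpine=12 → close Ashgrove (overflow 7)
  12÷3 = 4 each, +1 to first 0
Round 4: Elkhorn=16 Greywater=15 Hollowpine=16 → close Greywater (overflow 7)
  15÷2 = 7 each, +1 to first 1
Round 5: Elkhorn=24 Hollowpine=23 → close Elkhorn (overflow 12)
  24÷1 = 24 each, +1 to first 0

Closure order: Cedarfen, Dunmere, Ashgrove, Greywater, Elkhorn
Last habitat: Hollowpine with 47 animals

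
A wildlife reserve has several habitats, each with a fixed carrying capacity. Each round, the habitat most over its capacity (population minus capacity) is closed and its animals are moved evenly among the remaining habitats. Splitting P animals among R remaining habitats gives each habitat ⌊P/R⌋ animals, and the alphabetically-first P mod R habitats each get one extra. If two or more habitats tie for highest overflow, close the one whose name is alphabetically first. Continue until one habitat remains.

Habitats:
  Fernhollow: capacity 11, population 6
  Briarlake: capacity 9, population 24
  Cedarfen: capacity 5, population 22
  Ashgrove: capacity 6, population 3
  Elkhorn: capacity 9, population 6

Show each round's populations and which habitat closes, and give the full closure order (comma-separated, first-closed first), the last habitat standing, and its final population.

Round 1: Ashgrove=3 Briarlake=24 Cedarfen=22 Elkhorn=6 Fernhollow=6 → close Cedarfen (overflow 17)
  22÷4 = 5 each, +1 to first 2
Round 2: Ashgrove=9 Briarlake=30 Elkhorn=11 Fernhollow=11 → close Briarlake (overflow 21)
  30÷3 = 10 each, +1 to first 0
Round 3: Ashgrove=19 Elkhorn=21 Fernhollow=21 → close Ashgrove (overflow 13)
  19÷2 = 9 each, +1 to first 1
Round 4: Elkhorn=31 Fernhollow=30 → close Elkhorn (overflow 22)
  31÷1 = 31 each, +1 to first 0

Closure order: Cedarfen, Briarlake, Ashgrove, Elkhorn
Last habitat: Fernhollow with 61 animals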